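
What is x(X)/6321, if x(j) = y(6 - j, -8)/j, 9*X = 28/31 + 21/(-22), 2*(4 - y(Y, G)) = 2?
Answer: -6138/73745 ≈ -0.083233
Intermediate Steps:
y(Y, G) = 3 (y(Y, G) = 4 - ½*2 = 4 - 1 = 3)
X = -35/6138 (X = (28/31 + 21/(-22))/9 = (28*(1/31) + 21*(-1/22))/9 = (28/31 - 21/22)/9 = (⅑)*(-35/682) = -35/6138 ≈ -0.0057022)
x(j) = 3/j
x(X)/6321 = (3/(-35/6138))/6321 = (3*(-6138/35))*(1/6321) = -18414/35*1/6321 = -6138/73745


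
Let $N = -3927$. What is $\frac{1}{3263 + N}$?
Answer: $- \frac{1}{664} \approx -0.001506$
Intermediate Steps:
$\frac{1}{3263 + N} = \frac{1}{3263 - 3927} = \frac{1}{-664} = - \frac{1}{664}$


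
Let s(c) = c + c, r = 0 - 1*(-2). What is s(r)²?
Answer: 16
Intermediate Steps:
r = 2 (r = 0 + 2 = 2)
s(c) = 2*c
s(r)² = (2*2)² = 4² = 16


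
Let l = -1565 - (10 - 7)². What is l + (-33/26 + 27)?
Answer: -40255/26 ≈ -1548.3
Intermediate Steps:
l = -1574 (l = -1565 - 1*3² = -1565 - 1*9 = -1565 - 9 = -1574)
l + (-33/26 + 27) = -1574 + (-33/26 + 27) = -1574 + 669/26 = -40255/26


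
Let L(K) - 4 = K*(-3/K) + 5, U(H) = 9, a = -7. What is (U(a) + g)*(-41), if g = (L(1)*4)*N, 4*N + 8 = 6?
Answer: 123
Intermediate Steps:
N = -1/2 (N = -2 + (1/4)*6 = -2 + 3/2 = -1/2 ≈ -0.50000)
L(K) = 6 (L(K) = 4 + (K*(-3/K) + 5) = 4 + (-3 + 5) = 4 + 2 = 6)
g = -12 (g = (6*4)*(-1/2) = 24*(-1/2) = -12)
(U(a) + g)*(-41) = (9 - 12)*(-41) = -3*(-41) = 123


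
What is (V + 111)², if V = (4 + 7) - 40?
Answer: 6724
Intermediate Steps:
V = -29 (V = 11 - 40 = -29)
(V + 111)² = (-29 + 111)² = 82² = 6724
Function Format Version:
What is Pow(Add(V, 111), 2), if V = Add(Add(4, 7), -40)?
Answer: 6724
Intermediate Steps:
V = -29 (V = Add(11, -40) = -29)
Pow(Add(V, 111), 2) = Pow(Add(-29, 111), 2) = Pow(82, 2) = 6724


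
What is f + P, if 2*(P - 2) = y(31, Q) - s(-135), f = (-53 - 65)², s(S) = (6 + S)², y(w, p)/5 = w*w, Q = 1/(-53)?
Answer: 8008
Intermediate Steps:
Q = -1/53 ≈ -0.018868
y(w, p) = 5*w² (y(w, p) = 5*(w*w) = 5*w²)
f = 13924 (f = (-118)² = 13924)
P = -5916 (P = 2 + (5*31² - (6 - 135)²)/2 = 2 + (5*961 - 1*(-129)²)/2 = 2 + (4805 - 1*16641)/2 = 2 + (4805 - 16641)/2 = 2 + (½)*(-11836) = 2 - 5918 = -5916)
f + P = 13924 - 5916 = 8008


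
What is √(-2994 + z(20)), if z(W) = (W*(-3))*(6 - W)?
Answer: I*√2154 ≈ 46.411*I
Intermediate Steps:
z(W) = -3*W*(6 - W) (z(W) = (-3*W)*(6 - W) = -3*W*(6 - W))
√(-2994 + z(20)) = √(-2994 + 3*20*(-6 + 20)) = √(-2994 + 3*20*14) = √(-2994 + 840) = √(-2154) = I*√2154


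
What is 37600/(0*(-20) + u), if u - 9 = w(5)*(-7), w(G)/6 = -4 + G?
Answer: -37600/33 ≈ -1139.4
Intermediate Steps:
w(G) = -24 + 6*G (w(G) = 6*(-4 + G) = -24 + 6*G)
u = -33 (u = 9 + (-24 + 6*5)*(-7) = 9 + (-24 + 30)*(-7) = 9 + 6*(-7) = 9 - 42 = -33)
37600/(0*(-20) + u) = 37600/(0*(-20) - 33) = 37600/(0 - 33) = 37600/(-33) = -1/33*37600 = -37600/33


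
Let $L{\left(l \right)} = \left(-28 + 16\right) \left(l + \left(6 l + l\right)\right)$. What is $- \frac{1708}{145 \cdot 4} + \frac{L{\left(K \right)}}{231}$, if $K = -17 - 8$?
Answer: $\frac{83121}{11165} \approx 7.4448$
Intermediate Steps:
$K = -25$ ($K = -17 - 8 = -25$)
$L{\left(l \right)} = - 96 l$ ($L{\left(l \right)} = - 12 \left(l + 7 l\right) = - 12 \cdot 8 l = - 96 l$)
$- \frac{1708}{145 \cdot 4} + \frac{L{\left(K \right)}}{231} = - \frac{1708}{145 \cdot 4} + \frac{\left(-96\right) \left(-25\right)}{231} = - \frac{1708}{580} + 2400 \cdot \frac{1}{231} = \left(-1708\right) \frac{1}{580} + \frac{800}{77} = - \frac{427}{145} + \frac{800}{77} = \frac{83121}{11165}$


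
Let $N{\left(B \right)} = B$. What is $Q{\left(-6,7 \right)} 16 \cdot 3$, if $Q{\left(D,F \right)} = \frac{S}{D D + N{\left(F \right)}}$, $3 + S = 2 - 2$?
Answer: $- \frac{144}{43} \approx -3.3488$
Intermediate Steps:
$S = -3$ ($S = -3 + \left(2 - 2\right) = -3 + 0 = -3$)
$Q{\left(D,F \right)} = - \frac{3}{F + D^{2}}$ ($Q{\left(D,F \right)} = - \frac{3}{D D + F} = - \frac{3}{D^{2} + F} = - \frac{3}{F + D^{2}}$)
$Q{\left(-6,7 \right)} 16 \cdot 3 = - \frac{3}{7 + \left(-6\right)^{2}} \cdot 16 \cdot 3 = - \frac{3}{7 + 36} \cdot 16 \cdot 3 = - \frac{3}{43} \cdot 16 \cdot 3 = \left(-3\right) \frac{1}{43} \cdot 16 \cdot 3 = \left(- \frac{3}{43}\right) 16 \cdot 3 = \left(- \frac{48}{43}\right) 3 = - \frac{144}{43}$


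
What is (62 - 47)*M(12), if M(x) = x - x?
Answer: 0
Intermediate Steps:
M(x) = 0
(62 - 47)*M(12) = (62 - 47)*0 = 15*0 = 0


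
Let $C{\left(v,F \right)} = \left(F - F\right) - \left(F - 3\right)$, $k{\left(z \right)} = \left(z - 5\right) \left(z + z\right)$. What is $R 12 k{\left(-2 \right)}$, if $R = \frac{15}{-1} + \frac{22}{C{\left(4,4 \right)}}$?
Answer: $-12432$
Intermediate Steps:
$k{\left(z \right)} = 2 z \left(-5 + z\right)$ ($k{\left(z \right)} = \left(-5 + z\right) 2 z = 2 z \left(-5 + z\right)$)
$C{\left(v,F \right)} = 3 - F$ ($C{\left(v,F \right)} = 0 - \left(-3 + F\right) = 3 - F$)
$R = -37$ ($R = \frac{15}{-1} + \frac{22}{3 - 4} = 15 \left(-1\right) + \frac{22}{3 - 4} = -15 + \frac{22}{-1} = -15 + 22 \left(-1\right) = -15 - 22 = -37$)
$R 12 k{\left(-2 \right)} = \left(-37\right) 12 \cdot 2 \left(-2\right) \left(-5 - 2\right) = - 444 \cdot 2 \left(-2\right) \left(-7\right) = \left(-444\right) 28 = -12432$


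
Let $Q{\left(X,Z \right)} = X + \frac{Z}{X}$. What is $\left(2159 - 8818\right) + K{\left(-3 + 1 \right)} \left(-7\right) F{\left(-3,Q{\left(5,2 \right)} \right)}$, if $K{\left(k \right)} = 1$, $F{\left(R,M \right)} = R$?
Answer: $-6638$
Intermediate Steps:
$\left(2159 - 8818\right) + K{\left(-3 + 1 \right)} \left(-7\right) F{\left(-3,Q{\left(5,2 \right)} \right)} = \left(2159 - 8818\right) + 1 \left(-7\right) \left(-3\right) = \left(2159 - 8818\right) - -21 = -6659 + 21 = -6638$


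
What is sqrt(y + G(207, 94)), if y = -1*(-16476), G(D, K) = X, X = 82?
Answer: sqrt(16558) ≈ 128.68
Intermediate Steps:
G(D, K) = 82
y = 16476
sqrt(y + G(207, 94)) = sqrt(16476 + 82) = sqrt(16558)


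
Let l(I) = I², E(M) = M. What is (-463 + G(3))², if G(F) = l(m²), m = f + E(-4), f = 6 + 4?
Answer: 693889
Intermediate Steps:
f = 10
m = 6 (m = 10 - 4 = 6)
G(F) = 1296 (G(F) = (6²)² = 36² = 1296)
(-463 + G(3))² = (-463 + 1296)² = 833² = 693889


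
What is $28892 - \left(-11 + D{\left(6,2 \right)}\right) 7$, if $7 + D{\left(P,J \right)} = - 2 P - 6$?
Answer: $29144$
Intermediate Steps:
$D{\left(P,J \right)} = -13 - 2 P$ ($D{\left(P,J \right)} = -7 - \left(6 + 2 P\right) = -13 - 2 P$)
$28892 - \left(-11 + D{\left(6,2 \right)}\right) 7 = 28892 - \left(-11 - 25\right) 7 = 28892 - \left(-36\right) 7 = 28892 - -252 = 28892 + 252 = 29144$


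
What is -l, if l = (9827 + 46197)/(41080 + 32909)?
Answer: -56024/73989 ≈ -0.75719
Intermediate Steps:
l = 56024/73989 ≈ 0.75719
-l = -1*56024/73989 = -56024/73989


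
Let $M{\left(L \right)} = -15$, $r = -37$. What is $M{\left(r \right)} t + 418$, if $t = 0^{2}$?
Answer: $418$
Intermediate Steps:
$t = 0$
$M{\left(r \right)} t + 418 = \left(-15\right) 0 + 418 = 0 + 418 = 418$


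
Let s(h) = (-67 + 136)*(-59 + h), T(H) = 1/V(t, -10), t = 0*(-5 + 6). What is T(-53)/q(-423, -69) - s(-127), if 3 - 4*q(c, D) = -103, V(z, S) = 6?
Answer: 2040607/159 ≈ 12834.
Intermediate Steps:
t = 0 (t = 0*1 = 0)
q(c, D) = 53/2 (q(c, D) = ¾ - ¼*(-103) = ¾ + 103/4 = 53/2)
T(H) = ⅙ (T(H) = 1/6 = ⅙)
s(h) = -4071 + 69*h (s(h) = 69*(-59 + h) = -4071 + 69*h)
T(-53)/q(-423, -69) - s(-127) = 1/(6*(53/2)) - (-4071 + 69*(-127)) = (⅙)*(2/53) - (-4071 - 8763) = 1/159 - 1*(-12834) = 1/159 + 12834 = 2040607/159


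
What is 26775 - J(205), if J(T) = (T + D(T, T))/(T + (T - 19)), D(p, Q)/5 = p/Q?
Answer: 10468815/391 ≈ 26774.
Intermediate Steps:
D(p, Q) = 5*p/Q (D(p, Q) = 5*(p/Q) = 5*p/Q)
J(T) = (5 + T)/(-19 + 2*T) (J(T) = (T + 5*T/T)/(T + (T - 19)) = (T + 5)/(T + (-19 + T)) = (5 + T)/(-19 + 2*T))
26775 - J(205) = 26775 - (5 + 205)/(-19 + 2*205) = 26775 - 210/(-19 + 410) = 26775 - 210/391 = 10468815/391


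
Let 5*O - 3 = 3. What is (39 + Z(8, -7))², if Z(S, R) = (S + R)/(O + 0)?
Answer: 57121/36 ≈ 1586.7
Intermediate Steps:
O = 6/5 (O = ⅗ + (⅕)*3 = ⅗ + ⅗ = 6/5 ≈ 1.2000)
Z(S, R) = 5*R/6 + 5*S/6 (Z(S, R) = (S + R)/(6/5 + 0) = (R + S)/(6/5) = (R + S)*(⅚) = 5*R/6 + 5*S/6)
(39 + Z(8, -7))² = (39 + ((⅚)*(-7) + (⅚)*8))² = (39 + (-35/6 + 20/3))² = (39 + ⅚)² = (239/6)² = 57121/36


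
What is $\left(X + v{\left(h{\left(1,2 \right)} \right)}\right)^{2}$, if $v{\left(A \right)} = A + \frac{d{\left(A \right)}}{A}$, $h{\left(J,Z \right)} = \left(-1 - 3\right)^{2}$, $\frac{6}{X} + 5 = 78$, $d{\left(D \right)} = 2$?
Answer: $\frac{89586225}{341056} \approx 262.67$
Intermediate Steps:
$X = \frac{6}{73}$ ($X = \frac{6}{-5 + 78} = \frac{6}{73} \approx 0.082192$)
$h{\left(J,Z \right)} = 16$ ($h{\left(J,Z \right)} = \left(-4\right)^{2} = 16$)
$v{\left(A \right)} = A + \frac{2}{A}$
$\left(X + v{\left(h{\left(1,2 \right)} \right)}\right)^{2} = \left(\frac{6}{73} + \left(16 + \frac{2}{16}\right)\right)^{2} = \left(\frac{6}{73} + \left(16 + 2 \cdot \frac{1}{16}\right)\right)^{2} = \left(\frac{6}{73} + \left(16 + \frac{1}{8}\right)\right)^{2} = \left(\frac{6}{73} + \frac{129}{8}\right)^{2} = \left(\frac{9465}{584}\right)^{2} = \frac{89586225}{341056}$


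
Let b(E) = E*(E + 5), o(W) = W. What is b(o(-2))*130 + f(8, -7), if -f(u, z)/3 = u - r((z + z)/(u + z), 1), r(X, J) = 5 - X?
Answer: -747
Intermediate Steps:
b(E) = E*(5 + E)
f(u, z) = 15 - 3*u - 6*z/(u + z) (f(u, z) = -3*(u - (5 - (z + z)/(u + z))) = -3*(u - (5 - 2*z/(u + z))) = -3*(u + (-5 + 2*z/(u + z))) = -3*(-5 + u + 2*z/(u + z)) = 15 - 3*u - 6*z/(u + z))
b(o(-2))*130 + f(8, -7) = -2*(5 - 2)*130 + 3*(-2*(-7) + (5 - 1*8)*(8 - 7))/(8 - 7) = -2*3*130 + 3*(14 + (5 - 8)*1)/1 = -6*130 + 3*1*(14 - 3*1) = -780 + 3*1*(14 - 3) = -780 + 3*1*11 = -780 + 33 = -747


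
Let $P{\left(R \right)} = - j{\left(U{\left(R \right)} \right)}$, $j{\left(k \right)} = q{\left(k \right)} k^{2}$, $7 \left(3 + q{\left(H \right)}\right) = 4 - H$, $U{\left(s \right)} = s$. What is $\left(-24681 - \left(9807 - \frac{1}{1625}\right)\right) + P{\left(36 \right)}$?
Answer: $- \frac{280682993}{11375} \approx -24675.0$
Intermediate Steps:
$q{\left(H \right)} = - \frac{17}{7} - \frac{H}{7}$ ($q{\left(H \right)} = -3 + \frac{4 - H}{7} = -3 - \left(- \frac{4}{7} + \frac{H}{7}\right) = - \frac{17}{7} - \frac{H}{7}$)
$j{\left(k \right)} = k^{2} \left(- \frac{17}{7} - \frac{k}{7}\right)$ ($j{\left(k \right)} = \left(- \frac{17}{7} - \frac{k}{7}\right) k^{2} = k^{2} \left(- \frac{17}{7} - \frac{k}{7}\right)$)
$P{\left(R \right)} = - \frac{R^{2} \left(-17 - R\right)}{7}$
$\left(-24681 - \left(9807 - \frac{1}{1625}\right)\right) + P{\left(36 \right)} = \left(-24681 - \left(9807 - \frac{1}{1625}\right)\right) + \frac{36^{2} \left(17 + 36\right)}{7} = \left(-24681 + \left(-9807 + \frac{1}{1625}\right)\right) + \frac{1}{7} \cdot 1296 \cdot 53 = \left(-24681 - \frac{15936374}{1625}\right) + \frac{68688}{7} = - \frac{56042999}{1625} + \frac{68688}{7} = - \frac{280682993}{11375}$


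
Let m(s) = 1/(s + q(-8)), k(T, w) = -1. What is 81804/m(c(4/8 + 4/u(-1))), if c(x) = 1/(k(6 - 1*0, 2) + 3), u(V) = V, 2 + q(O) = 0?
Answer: -122706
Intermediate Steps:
q(O) = -2 (q(O) = -2 + 0 = -2)
c(x) = ½ (c(x) = 1/(-1 + 3) = 1/2 = ½)
m(s) = 1/(-2 + s) (m(s) = 1/(s - 2) = 1/(-2 + s))
81804/m(c(4/8 + 4/u(-1))) = 81804/(1/(-2 + ½)) = 81804/(1/(-3/2)) = 81804/(-⅔) = 81804*(-3/2) = -122706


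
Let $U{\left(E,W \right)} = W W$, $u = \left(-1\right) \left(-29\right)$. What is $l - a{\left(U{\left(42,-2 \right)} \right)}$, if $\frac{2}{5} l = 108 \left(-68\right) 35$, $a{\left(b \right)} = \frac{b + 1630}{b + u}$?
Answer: $- \frac{21207434}{33} \approx -6.4265 \cdot 10^{5}$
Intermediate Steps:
$u = 29$
$U{\left(E,W \right)} = W^{2}$
$a{\left(b \right)} = \frac{1630 + b}{29 + b}$ ($a{\left(b \right)} = \frac{b + 1630}{b + 29} = \frac{1630 + b}{29 + b}$)
$l = -642600$ ($l = \frac{5 \cdot 108 \left(-68\right) 35}{2} = \frac{5 \left(\left(-7344\right) 35\right)}{2} = \frac{5}{2} \left(-257040\right) = -642600$)
$l - a{\left(U{\left(42,-2 \right)} \right)} = -642600 - \frac{1630 + \left(-2\right)^{2}}{29 + \left(-2\right)^{2}} = -642600 - \frac{1630 + 4}{29 + 4} = -642600 - \frac{1}{33} \cdot 1634 = -642600 - \frac{1634}{33} = - \frac{21207434}{33}$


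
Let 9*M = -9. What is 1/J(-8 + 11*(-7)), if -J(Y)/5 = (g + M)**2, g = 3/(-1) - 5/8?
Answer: -64/6845 ≈ -0.0093499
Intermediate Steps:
M = -1 (M = (1/9)*(-9) = -1)
g = -29/8 (g = 3*(-1) - 5*1/8 = -3 - 5/8 = -29/8 ≈ -3.6250)
J(Y) = -6845/64 (J(Y) = -5*(-29/8 - 1)**2 = -5*(-37/8)**2 = -5*1369/64 = -6845/64)
1/J(-8 + 11*(-7)) = 1/(-6845/64) = -64/6845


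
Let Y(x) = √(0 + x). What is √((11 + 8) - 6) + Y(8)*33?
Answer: √13 + 66*√2 ≈ 96.944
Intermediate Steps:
Y(x) = √x
√((11 + 8) - 6) + Y(8)*33 = √((11 + 8) - 6) + √8*33 = √(19 - 6) + (2*√2)*33 = √13 + 66*√2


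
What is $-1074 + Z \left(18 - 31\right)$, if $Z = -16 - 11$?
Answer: $-723$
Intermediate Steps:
$Z = -27$ ($Z = -16 - 11 = -27$)
$-1074 + Z \left(18 - 31\right) = -1074 - 27 \left(18 - 31\right) = -1074 - -351 = -1074 + 351 = -723$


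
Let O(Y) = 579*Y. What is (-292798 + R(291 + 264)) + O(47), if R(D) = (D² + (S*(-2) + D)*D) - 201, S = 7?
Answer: 342494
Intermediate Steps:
R(D) = -201 + D² + D*(-14 + D) (R(D) = (D² + (7*(-2) + D)*D) - 201 = (D² + (-14 + D)*D) - 201 = (D² + D*(-14 + D)) - 201 = -201 + D² + D*(-14 + D))
(-292798 + R(291 + 264)) + O(47) = (-292798 + (-201 - 14*(291 + 264) + 2*(291 + 264)²)) + 579*47 = (-292798 + (-201 - 14*555 + 2*555²)) + 27213 = (-292798 + (-201 - 7770 + 2*308025)) + 27213 = (-292798 + (-201 - 7770 + 616050)) + 27213 = (-292798 + 608079) + 27213 = 315281 + 27213 = 342494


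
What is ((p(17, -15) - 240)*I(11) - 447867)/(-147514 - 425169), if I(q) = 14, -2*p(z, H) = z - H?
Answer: 451451/572683 ≈ 0.78831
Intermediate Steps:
p(z, H) = H/2 - z/2 (p(z, H) = -(z - H)/2 = H/2 - z/2)
((p(17, -15) - 240)*I(11) - 447867)/(-147514 - 425169) = ((((1/2)*(-15) - 1/2*17) - 240)*14 - 447867)/(-147514 - 425169) = (((-15/2 - 17/2) - 240)*14 - 447867)/(-572683) = ((-16 - 240)*14 - 447867)*(-1/572683) = (-256*14 - 447867)*(-1/572683) = (-3584 - 447867)*(-1/572683) = -451451*(-1/572683) = 451451/572683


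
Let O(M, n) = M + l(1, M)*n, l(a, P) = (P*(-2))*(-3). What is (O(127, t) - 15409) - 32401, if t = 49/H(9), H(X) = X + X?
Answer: -136826/3 ≈ -45609.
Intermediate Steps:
H(X) = 2*X
l(a, P) = 6*P (l(a, P) = -2*P*(-3) = 6*P)
t = 49/18 (t = 49/((2*9)) = 49/18 ≈ 2.7222)
O(M, n) = M + 6*M*n (O(M, n) = M + (6*M)*n = M + 6*M*n)
(O(127, t) - 15409) - 32401 = (127*(1 + 6*(49/18)) - 15409) - 32401 = (127*(1 + 49/3) - 15409) - 32401 = (127*(52/3) - 15409) - 32401 = (6604/3 - 15409) - 32401 = -39623/3 - 32401 = -136826/3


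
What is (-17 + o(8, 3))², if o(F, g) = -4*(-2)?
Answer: 81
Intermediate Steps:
o(F, g) = 8
(-17 + o(8, 3))² = (-17 + 8)² = (-9)² = 81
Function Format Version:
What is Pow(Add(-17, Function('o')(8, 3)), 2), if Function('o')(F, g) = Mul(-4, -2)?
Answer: 81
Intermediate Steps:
Function('o')(F, g) = 8
Pow(Add(-17, Function('o')(8, 3)), 2) = Pow(Add(-17, 8), 2) = Pow(-9, 2) = 81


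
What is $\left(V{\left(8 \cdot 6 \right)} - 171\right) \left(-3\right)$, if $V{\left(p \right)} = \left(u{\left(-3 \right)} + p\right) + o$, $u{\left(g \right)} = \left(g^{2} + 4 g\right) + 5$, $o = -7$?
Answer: $384$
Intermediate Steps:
$u{\left(g \right)} = 5 + g^{2} + 4 g$
$V{\left(p \right)} = -5 + p$ ($V{\left(p \right)} = \left(\left(5 + \left(-3\right)^{2} + 4 \left(-3\right)\right) + p\right) - 7 = \left(\left(5 + 9 - 12\right) + p\right) - 7 = \left(2 + p\right) - 7 = -5 + p$)
$\left(V{\left(8 \cdot 6 \right)} - 171\right) \left(-3\right) = \left(\left(-5 + 8 \cdot 6\right) - 171\right) \left(-3\right) = \left(\left(-5 + 48\right) - 171\right) \left(-3\right) = \left(43 - 171\right) \left(-3\right) = \left(-128\right) \left(-3\right) = 384$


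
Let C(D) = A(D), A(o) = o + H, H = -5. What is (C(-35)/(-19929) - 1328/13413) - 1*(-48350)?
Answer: 4308100084586/89102559 ≈ 48350.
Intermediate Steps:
A(o) = -5 + o (A(o) = o - 5 = -5 + o)
C(D) = -5 + D
(C(-35)/(-19929) - 1328/13413) - 1*(-48350) = ((-5 - 35)/(-19929) - 1328/13413) - 1*(-48350) = (-40*(-1/19929) - 1328*1/13413) + 48350 = (40/19929 - 1328/13413) + 48350 = -8643064/89102559 + 48350 = 4308100084586/89102559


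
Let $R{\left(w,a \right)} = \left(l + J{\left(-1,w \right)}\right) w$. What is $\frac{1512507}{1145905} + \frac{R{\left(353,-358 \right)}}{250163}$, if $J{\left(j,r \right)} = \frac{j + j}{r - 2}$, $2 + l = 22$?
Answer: $\frac{135647836648361}{100618724412765} \approx 1.3481$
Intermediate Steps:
$l = 20$ ($l = -2 + 22 = 20$)
$J{\left(j,r \right)} = \frac{2 j}{-2 + r}$
$R{\left(w,a \right)} = w \left(20 - \frac{2}{-2 + w}\right)$ ($R{\left(w,a \right)} = \left(20 + 2 \left(-1\right) \frac{1}{-2 + w}\right) w = \left(20 - \frac{2}{-2 + w}\right) w = w \left(20 - \frac{2}{-2 + w}\right)$)
$\frac{1512507}{1145905} + \frac{R{\left(353,-358 \right)}}{250163} = \frac{1512507}{1145905} + \frac{2 \cdot 353 \frac{1}{-2 + 353} \left(-21 + 10 \cdot 353\right)}{250163} = 1512507 \cdot \frac{1}{1145905} + 2 \cdot 353 \cdot \frac{1}{351} \left(-21 + 3530\right) \frac{1}{250163} = \frac{1512507}{1145905} + 2 \cdot 353 \cdot \frac{1}{351} \cdot 3509 \cdot \frac{1}{250163} = \frac{1512507}{1145905} + \frac{2477354}{351} \cdot \frac{1}{250163} = \frac{1512507}{1145905} + \frac{2477354}{87807213} = \frac{135647836648361}{100618724412765}$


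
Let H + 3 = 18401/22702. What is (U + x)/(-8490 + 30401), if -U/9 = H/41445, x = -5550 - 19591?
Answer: -525661644481/458127063762 ≈ -1.1474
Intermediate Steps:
H = -49705/22702 (H = -3 + 18401/22702 = -49705/22702 ≈ -2.1895)
x = -25141
U = 9941/20908542 (U = -(-447345)/(22702*41445) = -9*(-9941/188176878) = 9941/20908542 ≈ 0.00047545)
(U + x)/(-8490 + 30401) = (9941/20908542 - 25141)/(-8490 + 30401) = -525661644481/20908542/21911 = -525661644481/20908542*1/21911 = -525661644481/458127063762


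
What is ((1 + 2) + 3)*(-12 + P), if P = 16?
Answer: 24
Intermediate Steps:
((1 + 2) + 3)*(-12 + P) = ((1 + 2) + 3)*(-12 + 16) = (3 + 3)*4 = 6*4 = 24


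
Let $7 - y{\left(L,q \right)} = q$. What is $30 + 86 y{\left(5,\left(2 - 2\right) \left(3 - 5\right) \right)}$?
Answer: $632$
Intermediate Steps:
$y{\left(L,q \right)} = 7 - q$
$30 + 86 y{\left(5,\left(2 - 2\right) \left(3 - 5\right) \right)} = 30 + 86 \left(7 - \left(2 - 2\right) \left(3 - 5\right)\right) = 30 + 86 \left(7 - 0 \left(-2\right)\right) = 30 + 86 \left(7 - 0\right) = 30 + 86 \left(7 + 0\right) = 30 + 86 \cdot 7 = 30 + 602 = 632$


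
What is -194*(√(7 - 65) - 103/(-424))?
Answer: -9991/212 - 194*I*√58 ≈ -47.127 - 1477.5*I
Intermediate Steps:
-194*(√(7 - 65) - 103/(-424)) = -194*(√(-58) - 103*(-1/424)) = -194*(I*√58 + 103/424) = -194*(103/424 + I*√58) = -9991/212 - 194*I*√58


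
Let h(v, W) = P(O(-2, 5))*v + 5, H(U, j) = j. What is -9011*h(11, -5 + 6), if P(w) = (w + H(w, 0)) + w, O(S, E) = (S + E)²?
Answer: -1829233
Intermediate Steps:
O(S, E) = (E + S)²
P(w) = 2*w (P(w) = (w + 0) + w = w + w = 2*w)
h(v, W) = 5 + 18*v (h(v, W) = (2*(5 - 2)²)*v + 5 = (2*3²)*v + 5 = (2*9)*v + 5 = 18*v + 5 = 5 + 18*v)
-9011*h(11, -5 + 6) = -9011*(5 + 18*11) = -9011*(5 + 198) = -9011*203 = -1829233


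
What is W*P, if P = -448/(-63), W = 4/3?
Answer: 256/27 ≈ 9.4815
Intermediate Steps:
W = 4/3 (W = 4*(1/3) = 4/3 ≈ 1.3333)
P = 64/9 (P = -448*(-1/63) = 64/9 ≈ 7.1111)
W*P = (4/3)*(64/9) = 256/27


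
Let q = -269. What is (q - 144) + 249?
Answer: -164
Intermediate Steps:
(q - 144) + 249 = (-269 - 144) + 249 = -413 + 249 = -164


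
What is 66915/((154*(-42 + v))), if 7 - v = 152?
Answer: -66915/28798 ≈ -2.3236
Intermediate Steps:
v = -145 (v = 7 - 1*152 = 7 - 152 = -145)
66915/((154*(-42 + v))) = 66915/((154*(-42 - 145))) = 66915/((154*(-187))) = 66915/(-28798) = 66915*(-1/28798) = -66915/28798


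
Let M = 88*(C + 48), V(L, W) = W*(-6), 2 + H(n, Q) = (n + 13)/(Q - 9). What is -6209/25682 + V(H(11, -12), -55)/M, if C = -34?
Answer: 18763/719096 ≈ 0.026092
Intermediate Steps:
H(n, Q) = -2 + (13 + n)/(-9 + Q) (H(n, Q) = -2 + (n + 13)/(Q - 9) = -2 + (13 + n)/(-9 + Q))
V(L, W) = -6*W
M = 1232 (M = 88*(-34 + 48) = 88*14 = 1232)
-6209/25682 + V(H(11, -12), -55)/M = -6209/25682 - 6*(-55)/1232 = -6209*1/25682 + 330*(1/1232) = -6209/25682 + 15/56 = 18763/719096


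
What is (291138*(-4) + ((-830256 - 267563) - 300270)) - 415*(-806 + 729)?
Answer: -2530686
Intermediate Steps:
(291138*(-4) + ((-830256 - 267563) - 300270)) - 415*(-806 + 729) = (-1164552 + (-1097819 - 300270)) - 415*(-77) = (-1164552 - 1398089) + 31955 = -2562641 + 31955 = -2530686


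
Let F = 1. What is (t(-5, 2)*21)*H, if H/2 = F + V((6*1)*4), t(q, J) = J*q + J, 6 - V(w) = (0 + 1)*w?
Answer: 5712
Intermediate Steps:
V(w) = 6 - w (V(w) = 6 - (0 + 1)*w = 6 - w)
t(q, J) = J + J*q
H = -34 (H = 2*(1 + (6 - 6*1*4)) = 2*(1 + (6 - 6*4)) = 2*(1 + (6 - 1*24)) = 2*(1 + (6 - 24)) = 2*(1 - 18) = 2*(-17) = -34)
(t(-5, 2)*21)*H = ((2*(1 - 5))*21)*(-34) = ((2*(-4))*21)*(-34) = -8*21*(-34) = -168*(-34) = 5712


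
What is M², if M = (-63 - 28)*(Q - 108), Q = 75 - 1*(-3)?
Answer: 7452900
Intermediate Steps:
Q = 78 (Q = 75 + 3 = 78)
M = 2730 (M = (-63 - 28)*(78 - 108) = -91*(-30) = 2730)
M² = 2730² = 7452900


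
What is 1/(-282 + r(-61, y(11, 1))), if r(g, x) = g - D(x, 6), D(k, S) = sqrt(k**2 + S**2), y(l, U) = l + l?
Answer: -343/117129 + 2*sqrt(130)/117129 ≈ -0.0027337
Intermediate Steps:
y(l, U) = 2*l
D(k, S) = sqrt(S**2 + k**2)
r(g, x) = g - sqrt(36 + x**2) (r(g, x) = g - sqrt(6**2 + x**2) = g - sqrt(36 + x**2))
1/(-282 + r(-61, y(11, 1))) = 1/(-282 + (-61 - sqrt(36 + (2*11)**2))) = 1/(-282 + (-61 - sqrt(36 + 22**2))) = 1/(-282 + (-61 - sqrt(36 + 484))) = 1/(-282 + (-61 - sqrt(520))) = 1/(-282 + (-61 - 2*sqrt(130))) = 1/(-343 - 2*sqrt(130))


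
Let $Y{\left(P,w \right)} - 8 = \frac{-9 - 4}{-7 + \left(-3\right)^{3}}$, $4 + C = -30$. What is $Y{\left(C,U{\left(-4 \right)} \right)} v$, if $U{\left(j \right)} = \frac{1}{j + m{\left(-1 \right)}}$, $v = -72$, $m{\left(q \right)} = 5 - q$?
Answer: $- \frac{10260}{17} \approx -603.53$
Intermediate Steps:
$C = -34$ ($C = -4 - 30 = -34$)
$U{\left(j \right)} = \frac{1}{6 + j}$ ($U{\left(j \right)} = \frac{1}{j + \left(5 - -1\right)} = \frac{1}{j + \left(5 + 1\right)} = \frac{1}{j + 6} = \frac{1}{6 + j}$)
$Y{\left(P,w \right)} = \frac{285}{34}$ ($Y{\left(P,w \right)} = 8 + \frac{-9 - 4}{-7 + \left(-3\right)^{3}} = 8 - \frac{13}{-7 - 27} = 8 - \frac{13}{-34} = 8 - - \frac{13}{34} = 8 + \frac{13}{34} = \frac{285}{34}$)
$Y{\left(C,U{\left(-4 \right)} \right)} v = \frac{285}{34} \left(-72\right) = - \frac{10260}{17}$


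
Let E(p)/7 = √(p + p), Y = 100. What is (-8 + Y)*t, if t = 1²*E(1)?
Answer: 644*√2 ≈ 910.75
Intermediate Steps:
E(p) = 7*√2*√p (E(p) = 7*√(p + p) = 7*√(2*p) = 7*(√2*√p) = 7*√2*√p)
t = 7*√2 (t = 1²*(7*√2*√1) = 1*(7*√2*1) = 1*(7*√2) = 7*√2 ≈ 9.8995)
(-8 + Y)*t = (-8 + 100)*(7*√2) = 92*(7*√2) = 644*√2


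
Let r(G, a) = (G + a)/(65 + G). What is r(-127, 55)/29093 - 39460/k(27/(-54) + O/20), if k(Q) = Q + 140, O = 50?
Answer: -17794149034/64033693 ≈ -277.89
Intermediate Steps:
r(G, a) = (G + a)/(65 + G)
k(Q) = 140 + Q
r(-127, 55)/29093 - 39460/k(27/(-54) + O/20) = ((-127 + 55)/(65 - 127))/29093 - 39460/(140 + (27/(-54) + 50/20)) = (-72/(-62))*(1/29093) - 39460/(140 + (27*(-1/54) + 50*(1/20))) = -1/62*(-72)*(1/29093) - 39460/(140 + (-½ + 5/2)) = (36/31)*(1/29093) - 39460/(140 + 2) = 36/901883 - 39460/142 = 36/901883 - 39460*1/142 = 36/901883 - 19730/71 = -17794149034/64033693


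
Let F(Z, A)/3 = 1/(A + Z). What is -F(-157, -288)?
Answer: 3/445 ≈ 0.0067416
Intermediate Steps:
F(Z, A) = 3/(A + Z)
-F(-157, -288) = -3/(-288 - 157) = -3/(-445) = -3*(-1)/445 = -1*(-3/445) = 3/445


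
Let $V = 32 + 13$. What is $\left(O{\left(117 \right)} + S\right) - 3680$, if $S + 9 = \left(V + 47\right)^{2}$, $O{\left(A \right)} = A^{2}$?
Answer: $18464$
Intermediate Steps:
$V = 45$
$S = 8455$ ($S = -9 + \left(45 + 47\right)^{2} = -9 + 92^{2} = -9 + 8464 = 8455$)
$\left(O{\left(117 \right)} + S\right) - 3680 = \left(117^{2} + 8455\right) - 3680 = \left(13689 + 8455\right) - 3680 = 22144 - 3680 = 18464$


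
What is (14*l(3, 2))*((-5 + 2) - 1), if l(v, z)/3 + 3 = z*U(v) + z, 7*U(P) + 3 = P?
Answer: 168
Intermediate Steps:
U(P) = -3/7 + P/7
l(v, z) = -9 + 3*z + 3*z*(-3/7 + v/7) (l(v, z) = -9 + 3*(z*(-3/7 + v/7) + z) = -9 + 3*(z + z*(-3/7 + v/7)) = -9 + (3*z + 3*z*(-3/7 + v/7)) = -9 + 3*z + 3*z*(-3/7 + v/7))
(14*l(3, 2))*((-5 + 2) - 1) = (14*(-9 + (12/7)*2 + (3/7)*3*2))*((-5 + 2) - 1) = (14*(-9 + 24/7 + 18/7))*(-3 - 1) = (14*(-3))*(-4) = -42*(-4) = 168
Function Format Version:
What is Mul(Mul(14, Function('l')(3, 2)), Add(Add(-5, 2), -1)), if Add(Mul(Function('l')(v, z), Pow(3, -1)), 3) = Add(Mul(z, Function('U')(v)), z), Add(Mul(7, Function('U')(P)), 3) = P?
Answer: 168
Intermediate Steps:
Function('U')(P) = Add(Rational(-3, 7), Mul(Rational(1, 7), P))
Function('l')(v, z) = Add(-9, Mul(3, z), Mul(3, z, Add(Rational(-3, 7), Mul(Rational(1, 7), v)))) (Function('l')(v, z) = Add(-9, Mul(3, Add(Mul(z, Add(Rational(-3, 7), Mul(Rational(1, 7), v))), z))) = Add(-9, Mul(3, Add(z, Mul(z, Add(Rational(-3, 7), Mul(Rational(1, 7), v)))))) = Add(-9, Add(Mul(3, z), Mul(3, z, Add(Rational(-3, 7), Mul(Rational(1, 7), v))))) = Add(-9, Mul(3, z), Mul(3, z, Add(Rational(-3, 7), Mul(Rational(1, 7), v)))))
Mul(Mul(14, Function('l')(3, 2)), Add(Add(-5, 2), -1)) = Mul(Mul(14, Add(-9, Mul(Rational(12, 7), 2), Mul(Rational(3, 7), 3, 2))), Add(Add(-5, 2), -1)) = Mul(Mul(14, Add(-9, Rational(24, 7), Rational(18, 7))), Add(-3, -1)) = Mul(Mul(14, -3), -4) = Mul(-42, -4) = 168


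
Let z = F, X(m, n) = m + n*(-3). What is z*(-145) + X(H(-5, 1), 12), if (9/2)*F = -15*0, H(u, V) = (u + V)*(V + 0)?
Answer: -40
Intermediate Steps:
H(u, V) = V*(V + u) (H(u, V) = (V + u)*V = V*(V + u))
X(m, n) = m - 3*n
F = 0 (F = 2*(-15*0)/9 = (2/9)*0 = 0)
z = 0
z*(-145) + X(H(-5, 1), 12) = 0*(-145) + (1*(1 - 5) - 3*12) = 0 + (1*(-4) - 36) = 0 + (-4 - 36) = 0 - 40 = -40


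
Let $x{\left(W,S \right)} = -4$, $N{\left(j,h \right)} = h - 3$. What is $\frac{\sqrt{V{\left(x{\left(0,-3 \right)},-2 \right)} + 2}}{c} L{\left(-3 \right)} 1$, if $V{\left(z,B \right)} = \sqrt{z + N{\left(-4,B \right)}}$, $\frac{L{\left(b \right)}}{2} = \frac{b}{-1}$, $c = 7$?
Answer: $\frac{6 \sqrt{2 + 3 i}}{7} \approx 1.435 + 0.76798 i$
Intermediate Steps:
$N{\left(j,h \right)} = -3 + h$
$L{\left(b \right)} = - 2 b$ ($L{\left(b \right)} = 2 \frac{b}{-1} = 2 b \left(-1\right) = 2 \left(- b\right) = - 2 b$)
$V{\left(z,B \right)} = \sqrt{-3 + B + z}$ ($V{\left(z,B \right)} = \sqrt{z + \left(-3 + B\right)} = \sqrt{-3 + B + z}$)
$\frac{\sqrt{V{\left(x{\left(0,-3 \right)},-2 \right)} + 2}}{c} L{\left(-3 \right)} 1 = \frac{\sqrt{\sqrt{-3 - 2 - 4} + 2}}{7} \left(\left(-2\right) \left(-3\right)\right) 1 = \sqrt{\sqrt{-9} + 2} \cdot \frac{1}{7} \cdot 6 \cdot 1 = \sqrt{3 i + 2} \cdot \frac{1}{7} \cdot 6 \cdot 1 = \sqrt{2 + 3 i} \frac{1}{7} \cdot 6 \cdot 1 = \frac{\sqrt{2 + 3 i}}{7} \cdot 6 \cdot 1 = \frac{6 \sqrt{2 + 3 i}}{7} \cdot 1 = \frac{6 \sqrt{2 + 3 i}}{7}$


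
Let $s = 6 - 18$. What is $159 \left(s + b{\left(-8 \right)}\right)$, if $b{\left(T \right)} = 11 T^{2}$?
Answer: $110028$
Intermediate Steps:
$s = -12$ ($s = 6 - 18 = -12$)
$159 \left(s + b{\left(-8 \right)}\right) = 159 \left(-12 + 11 \left(-8\right)^{2}\right) = 159 \left(-12 + 11 \cdot 64\right) = 159 \left(-12 + 704\right) = 159 \cdot 692 = 110028$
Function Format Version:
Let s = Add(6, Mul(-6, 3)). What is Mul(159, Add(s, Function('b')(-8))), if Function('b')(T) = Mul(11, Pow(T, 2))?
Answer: 110028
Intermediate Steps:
s = -12 (s = Add(6, -18) = -12)
Mul(159, Add(s, Function('b')(-8))) = Mul(159, Add(-12, Mul(11, Pow(-8, 2)))) = Mul(159, Add(-12, Mul(11, 64))) = Mul(159, Add(-12, 704)) = Mul(159, 692) = 110028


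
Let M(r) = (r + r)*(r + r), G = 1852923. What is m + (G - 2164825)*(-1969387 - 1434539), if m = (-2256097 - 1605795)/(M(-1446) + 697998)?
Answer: 4810343977942575466/4530831 ≈ 1.0617e+12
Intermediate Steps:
M(r) = 4*r**2 (M(r) = (2*r)*(2*r) = 4*r**2)
m = -1930946/4530831 (m = (-2256097 - 1605795)/(4*(-1446)**2 + 697998) = -3861892/(4*2090916 + 697998) = -3861892/(8363664 + 697998) = -3861892/9061662 = -3861892*1/9061662 = -1930946/4530831 ≈ -0.42618)
m + (G - 2164825)*(-1969387 - 1434539) = -1930946/4530831 + (1852923 - 2164825)*(-1969387 - 1434539) = -1930946/4530831 - 311902*(-3403926) = -1930946/4530831 + 1061691327252 = 4810343977942575466/4530831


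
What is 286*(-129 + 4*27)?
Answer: -6006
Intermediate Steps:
286*(-129 + 4*27) = 286*(-129 + 108) = 286*(-21) = -6006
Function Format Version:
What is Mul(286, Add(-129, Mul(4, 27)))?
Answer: -6006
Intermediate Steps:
Mul(286, Add(-129, Mul(4, 27))) = Mul(286, Add(-129, 108)) = Mul(286, -21) = -6006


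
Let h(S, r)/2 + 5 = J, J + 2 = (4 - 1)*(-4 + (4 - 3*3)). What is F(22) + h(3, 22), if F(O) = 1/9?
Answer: -611/9 ≈ -67.889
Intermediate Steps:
F(O) = 1/9
J = -29 (J = -2 + (4 - 1)*(-4 + (4 - 3*3)) = -2 + 3*(-4 + (4 - 9)) = -2 + 3*(-4 - 5) = -2 + 3*(-9) = -2 - 27 = -29)
h(S, r) = -68 (h(S, r) = -10 + 2*(-29) = -10 - 58 = -68)
F(22) + h(3, 22) = 1/9 - 68 = -611/9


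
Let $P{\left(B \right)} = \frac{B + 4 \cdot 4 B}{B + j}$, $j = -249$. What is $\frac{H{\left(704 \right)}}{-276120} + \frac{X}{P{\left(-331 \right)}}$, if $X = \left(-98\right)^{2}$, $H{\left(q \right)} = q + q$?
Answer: $\frac{192258604448}{194215905} \approx 989.92$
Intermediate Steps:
$H{\left(q \right)} = 2 q$
$X = 9604$
$P{\left(B \right)} = \frac{17 B}{-249 + B}$ ($P{\left(B \right)} = \frac{B + 4 \cdot 4 B}{B - 249} = \frac{B + 16 B}{-249 + B} = \frac{17 B}{-249 + B}$)
$\frac{H{\left(704 \right)}}{-276120} + \frac{X}{P{\left(-331 \right)}} = \frac{2 \cdot 704}{-276120} + \frac{9604}{17 \left(-331\right) \frac{1}{-249 - 331}} = 1408 \left(- \frac{1}{276120}\right) + \frac{9604}{17 \left(-331\right) \frac{1}{-580}} = - \frac{176}{34515} + \frac{9604}{17 \left(-331\right) \left(- \frac{1}{580}\right)} = - \frac{176}{34515} + \frac{9604}{\frac{5627}{580}} = - \frac{176}{34515} + 9604 \cdot \frac{580}{5627} = - \frac{176}{34515} + \frac{5570320}{5627} = \frac{192258604448}{194215905}$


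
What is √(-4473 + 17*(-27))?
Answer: 6*I*√137 ≈ 70.228*I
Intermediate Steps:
√(-4473 + 17*(-27)) = √(-4473 - 459) = √(-4932) = 6*I*√137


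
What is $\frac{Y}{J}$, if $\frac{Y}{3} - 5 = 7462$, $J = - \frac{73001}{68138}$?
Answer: $- \frac{1526359338}{73001} \approx -20909.0$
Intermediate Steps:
$J = - \frac{73001}{68138}$ ($J = \left(-73001\right) \frac{1}{68138} = - \frac{73001}{68138} \approx -1.0714$)
$Y = 22401$ ($Y = 15 + 3 \cdot 7462 = 15 + 22386 = 22401$)
$\frac{Y}{J} = \frac{22401}{- \frac{73001}{68138}} = 22401 \left(- \frac{68138}{73001}\right) = - \frac{1526359338}{73001}$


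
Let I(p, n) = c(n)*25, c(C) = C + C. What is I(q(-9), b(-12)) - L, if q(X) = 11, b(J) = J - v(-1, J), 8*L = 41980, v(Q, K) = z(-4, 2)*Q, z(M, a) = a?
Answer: -11495/2 ≈ -5747.5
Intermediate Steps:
c(C) = 2*C
v(Q, K) = 2*Q
L = 10495/2 (L = (⅛)*41980 = 10495/2 ≈ 5247.5)
b(J) = 2 + J (b(J) = J - 2*(-1) = J - 1*(-2) = J + 2 = 2 + J)
I(p, n) = 50*n (I(p, n) = (2*n)*25 = 50*n)
I(q(-9), b(-12)) - L = 50*(2 - 12) - 1*10495/2 = 50*(-10) - 10495/2 = -500 - 10495/2 = -11495/2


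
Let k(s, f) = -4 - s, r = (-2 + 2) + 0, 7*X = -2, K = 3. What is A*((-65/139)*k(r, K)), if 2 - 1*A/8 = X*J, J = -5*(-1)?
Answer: 49920/973 ≈ 51.305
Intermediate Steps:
X = -2/7 (X = (⅐)*(-2) = -2/7 ≈ -0.28571)
J = 5
r = 0 (r = 0 + 0 = 0)
A = 192/7 (A = 16 - (-16)*5/7 = 16 - 8*(-10/7) = 16 + 80/7 = 192/7 ≈ 27.429)
A*((-65/139)*k(r, K)) = 192*((-65/139)*(-4 - 1*0))/7 = 192*((-65*1/139)*(-4 + 0))/7 = 192*(-65/139*(-4))/7 = (192/7)*(260/139) = 49920/973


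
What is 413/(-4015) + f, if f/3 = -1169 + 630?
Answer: -6492668/4015 ≈ -1617.1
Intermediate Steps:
f = -1617 (f = 3*(-1169 + 630) = 3*(-539) = -1617)
413/(-4015) + f = 413/(-4015) - 1617 = 413*(-1/4015) - 1617 = -413/4015 - 1617 = -6492668/4015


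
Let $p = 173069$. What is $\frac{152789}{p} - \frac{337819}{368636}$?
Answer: $- \frac{164805439}{4907651068} \approx -0.033581$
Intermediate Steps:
$\frac{152789}{p} - \frac{337819}{368636} = \frac{152789}{173069} - \frac{337819}{368636} = 152789 \cdot \frac{1}{173069} - \frac{337819}{368636} = \frac{11753}{13313} - \frac{337819}{368636} = - \frac{164805439}{4907651068}$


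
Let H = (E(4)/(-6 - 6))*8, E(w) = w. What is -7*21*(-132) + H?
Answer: 58204/3 ≈ 19401.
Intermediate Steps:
H = -8/3 (H = (4/(-6 - 6))*8 = (4/(-12))*8 = -1/12*4*8 = -⅓*8 = -8/3 ≈ -2.6667)
-7*21*(-132) + H = -7*21*(-132) - 8/3 = -147*(-132) - 8/3 = 19404 - 8/3 = 58204/3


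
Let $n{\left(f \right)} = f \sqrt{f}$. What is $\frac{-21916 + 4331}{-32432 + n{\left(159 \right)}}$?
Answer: $\frac{114063344}{209562989} + \frac{559203 \sqrt{159}}{209562989} \approx 0.57794$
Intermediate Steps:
$n{\left(f \right)} = f^{\frac{3}{2}}$
$\frac{-21916 + 4331}{-32432 + n{\left(159 \right)}} = \frac{-21916 + 4331}{-32432 + 159^{\frac{3}{2}}} = - \frac{17585}{-32432 + 159 \sqrt{159}}$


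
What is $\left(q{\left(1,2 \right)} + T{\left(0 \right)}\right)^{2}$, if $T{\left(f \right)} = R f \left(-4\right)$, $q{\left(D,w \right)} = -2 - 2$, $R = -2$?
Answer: $16$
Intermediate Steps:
$q{\left(D,w \right)} = -4$
$T{\left(f \right)} = 8 f$ ($T{\left(f \right)} = - 2 f \left(-4\right) = 8 f$)
$\left(q{\left(1,2 \right)} + T{\left(0 \right)}\right)^{2} = \left(-4 + 8 \cdot 0\right)^{2} = \left(-4 + 0\right)^{2} = \left(-4\right)^{2} = 16$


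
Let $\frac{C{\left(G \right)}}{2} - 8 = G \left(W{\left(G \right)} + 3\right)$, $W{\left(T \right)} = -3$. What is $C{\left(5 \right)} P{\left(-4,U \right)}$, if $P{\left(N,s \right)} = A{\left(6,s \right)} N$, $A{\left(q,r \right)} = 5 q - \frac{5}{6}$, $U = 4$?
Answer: $- \frac{5600}{3} \approx -1866.7$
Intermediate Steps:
$C{\left(G \right)} = 16$ ($C{\left(G \right)} = 16 + 2 G \left(-3 + 3\right) = 16 + 2 G 0 = 16 + 2 \cdot 0 = 16 + 0 = 16$)
$A{\left(q,r \right)} = - \frac{5}{6} + 5 q$ ($A{\left(q,r \right)} = 5 q - \frac{5}{6} = - \frac{5}{6} + 5 q$)
$P{\left(N,s \right)} = \frac{175 N}{6}$ ($P{\left(N,s \right)} = \left(- \frac{5}{6} + 5 \cdot 6\right) N = \left(- \frac{5}{6} + 30\right) N = \frac{175 N}{6}$)
$C{\left(5 \right)} P{\left(-4,U \right)} = 16 \cdot \frac{175}{6} \left(-4\right) = 16 \left(- \frac{350}{3}\right) = - \frac{5600}{3}$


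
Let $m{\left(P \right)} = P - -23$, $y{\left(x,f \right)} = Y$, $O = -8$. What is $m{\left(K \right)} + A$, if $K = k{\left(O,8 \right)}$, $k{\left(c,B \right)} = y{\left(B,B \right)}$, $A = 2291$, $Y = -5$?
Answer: $2309$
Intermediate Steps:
$y{\left(x,f \right)} = -5$
$k{\left(c,B \right)} = -5$
$K = -5$
$m{\left(P \right)} = 23 + P$ ($m{\left(P \right)} = P + 23 = 23 + P$)
$m{\left(K \right)} + A = \left(23 - 5\right) + 2291 = 18 + 2291 = 2309$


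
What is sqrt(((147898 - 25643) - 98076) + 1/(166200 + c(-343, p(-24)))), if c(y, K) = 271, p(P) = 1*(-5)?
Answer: 3*sqrt(74451422960890)/166471 ≈ 155.50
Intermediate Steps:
p(P) = -5
sqrt(((147898 - 25643) - 98076) + 1/(166200 + c(-343, p(-24)))) = sqrt(((147898 - 25643) - 98076) + 1/(166200 + 271)) = sqrt((122255 - 98076) + 1/166471) = sqrt(24179 + 1/166471) = sqrt(4025102310/166471) = 3*sqrt(74451422960890)/166471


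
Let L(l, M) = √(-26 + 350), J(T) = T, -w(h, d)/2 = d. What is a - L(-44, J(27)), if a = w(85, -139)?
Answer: 260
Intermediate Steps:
w(h, d) = -2*d
a = 278 (a = -2*(-139) = 278)
L(l, M) = 18 (L(l, M) = √324 = 18)
a - L(-44, J(27)) = 278 - 1*18 = 278 - 18 = 260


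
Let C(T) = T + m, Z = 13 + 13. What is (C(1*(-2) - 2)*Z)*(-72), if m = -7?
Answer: 20592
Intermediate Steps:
Z = 26
C(T) = -7 + T (C(T) = T - 7 = -7 + T)
(C(1*(-2) - 2)*Z)*(-72) = ((-7 + (1*(-2) - 2))*26)*(-72) = ((-7 + (-2 - 2))*26)*(-72) = ((-7 - 4)*26)*(-72) = -11*26*(-72) = -286*(-72) = 20592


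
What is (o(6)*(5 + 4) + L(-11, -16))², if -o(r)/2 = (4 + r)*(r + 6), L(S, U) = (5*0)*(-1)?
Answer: 4665600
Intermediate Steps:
L(S, U) = 0 (L(S, U) = 0*(-1) = 0)
o(r) = -2*(4 + r)*(6 + r) (o(r) = -2*(4 + r)*(r + 6) = -2*(4 + r)*(6 + r))
(o(6)*(5 + 4) + L(-11, -16))² = ((-48 - 20*6 - 2*6²)*(5 + 4) + 0)² = ((-48 - 120 - 2*36)*9 + 0)² = ((-48 - 120 - 72)*9 + 0)² = (-240*9 + 0)² = (-2160 + 0)² = (-2160)² = 4665600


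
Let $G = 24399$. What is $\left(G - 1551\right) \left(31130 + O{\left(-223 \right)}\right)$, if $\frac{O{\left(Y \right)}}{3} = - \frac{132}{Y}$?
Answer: $\frac{158619635328}{223} \approx 7.113 \cdot 10^{8}$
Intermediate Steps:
$O{\left(Y \right)} = - \frac{396}{Y}$ ($O{\left(Y \right)} = 3 \left(- \frac{132}{Y}\right) = - \frac{396}{Y}$)
$\left(G - 1551\right) \left(31130 + O{\left(-223 \right)}\right) = \left(24399 - 1551\right) \left(31130 - \frac{396}{-223}\right) = 22848 \left(31130 - - \frac{396}{223}\right) = 22848 \left(31130 + \frac{396}{223}\right) = 22848 \cdot \frac{6942386}{223} = \frac{158619635328}{223}$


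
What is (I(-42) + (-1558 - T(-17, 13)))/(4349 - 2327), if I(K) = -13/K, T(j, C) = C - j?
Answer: -66683/84924 ≈ -0.78521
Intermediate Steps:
(I(-42) + (-1558 - T(-17, 13)))/(4349 - 2327) = (-13/(-42) + (-1558 - (13 - 1*(-17))))/(4349 - 2327) = (-13*(-1/42) + (-1558 - (13 + 17)))/2022 = (13/42 + (-1558 - 1*30))*(1/2022) = (13/42 + (-1558 - 30))*(1/2022) = (13/42 - 1588)*(1/2022) = -66683/42*1/2022 = -66683/84924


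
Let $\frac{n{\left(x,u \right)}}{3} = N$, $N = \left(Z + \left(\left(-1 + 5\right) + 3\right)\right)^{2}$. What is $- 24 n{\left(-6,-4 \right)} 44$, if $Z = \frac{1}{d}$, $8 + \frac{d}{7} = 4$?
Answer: $- \frac{7528950}{49} \approx -1.5365 \cdot 10^{5}$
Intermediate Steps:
$d = -28$ ($d = -56 + 7 \cdot 4 = -56 + 28 = -28$)
$Z = - \frac{1}{28}$ ($Z = \frac{1}{-28} = - \frac{1}{28} \approx -0.035714$)
$N = \frac{38025}{784}$ ($N = \left(- \frac{1}{28} + \left(\left(-1 + 5\right) + 3\right)\right)^{2} = \left(- \frac{1}{28} + \left(4 + 3\right)\right)^{2} = \left(- \frac{1}{28} + 7\right)^{2} = \left(\frac{195}{28}\right)^{2} = \frac{38025}{784} \approx 48.501$)
$n{\left(x,u \right)} = \frac{114075}{784}$ ($n{\left(x,u \right)} = 3 \cdot \frac{38025}{784} = \frac{114075}{784}$)
$- 24 n{\left(-6,-4 \right)} 44 = \left(-24\right) \frac{114075}{784} \cdot 44 = \left(- \frac{342225}{98}\right) 44 = - \frac{7528950}{49}$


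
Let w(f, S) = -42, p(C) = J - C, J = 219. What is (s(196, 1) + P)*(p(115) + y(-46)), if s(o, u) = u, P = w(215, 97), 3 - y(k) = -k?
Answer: -2501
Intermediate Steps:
p(C) = 219 - C
y(k) = 3 + k (y(k) = 3 - (-1)*k = 3 + k)
P = -42
(s(196, 1) + P)*(p(115) + y(-46)) = (1 - 42)*((219 - 1*115) + (3 - 46)) = -41*((219 - 115) - 43) = -41*(104 - 43) = -41*61 = -2501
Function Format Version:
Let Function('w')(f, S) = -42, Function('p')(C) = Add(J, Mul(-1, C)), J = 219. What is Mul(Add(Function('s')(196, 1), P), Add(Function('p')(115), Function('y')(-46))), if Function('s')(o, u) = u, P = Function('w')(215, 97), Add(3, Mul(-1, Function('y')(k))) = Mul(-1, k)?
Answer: -2501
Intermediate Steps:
Function('p')(C) = Add(219, Mul(-1, C))
Function('y')(k) = Add(3, k) (Function('y')(k) = Add(3, Mul(-1, Mul(-1, k))) = Add(3, k))
P = -42
Mul(Add(Function('s')(196, 1), P), Add(Function('p')(115), Function('y')(-46))) = Mul(Add(1, -42), Add(Add(219, Mul(-1, 115)), Add(3, -46))) = Mul(-41, Add(Add(219, -115), -43)) = Mul(-41, Add(104, -43)) = Mul(-41, 61) = -2501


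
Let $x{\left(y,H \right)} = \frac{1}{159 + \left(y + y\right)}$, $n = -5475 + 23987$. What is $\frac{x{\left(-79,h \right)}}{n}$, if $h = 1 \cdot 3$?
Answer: $\frac{1}{18512} \approx 5.4019 \cdot 10^{-5}$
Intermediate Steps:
$h = 3$
$n = 18512$
$x{\left(y,H \right)} = \frac{1}{159 + 2 y}$
$\frac{x{\left(-79,h \right)}}{n} = \frac{1}{\left(159 + 2 \left(-79\right)\right) 18512} = \frac{1}{159 - 158} \cdot \frac{1}{18512} = 1^{-1} \cdot \frac{1}{18512} = 1 \cdot \frac{1}{18512} = \frac{1}{18512}$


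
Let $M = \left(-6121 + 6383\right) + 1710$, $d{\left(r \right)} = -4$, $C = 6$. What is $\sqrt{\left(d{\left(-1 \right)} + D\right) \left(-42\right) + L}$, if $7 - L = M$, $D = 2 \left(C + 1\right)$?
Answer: $3 i \sqrt{265} \approx 48.836 i$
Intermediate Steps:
$D = 14$ ($D = 2 \left(6 + 1\right) = 2 \cdot 7 = 14$)
$M = 1972$ ($M = 262 + 1710 = 1972$)
$L = -1965$ ($L = 7 - 1972 = -1965$)
$\sqrt{\left(d{\left(-1 \right)} + D\right) \left(-42\right) + L} = \sqrt{\left(-4 + 14\right) \left(-42\right) - 1965} = \sqrt{10 \left(-42\right) - 1965} = \sqrt{-420 - 1965} = \sqrt{-2385} = 3 i \sqrt{265}$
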